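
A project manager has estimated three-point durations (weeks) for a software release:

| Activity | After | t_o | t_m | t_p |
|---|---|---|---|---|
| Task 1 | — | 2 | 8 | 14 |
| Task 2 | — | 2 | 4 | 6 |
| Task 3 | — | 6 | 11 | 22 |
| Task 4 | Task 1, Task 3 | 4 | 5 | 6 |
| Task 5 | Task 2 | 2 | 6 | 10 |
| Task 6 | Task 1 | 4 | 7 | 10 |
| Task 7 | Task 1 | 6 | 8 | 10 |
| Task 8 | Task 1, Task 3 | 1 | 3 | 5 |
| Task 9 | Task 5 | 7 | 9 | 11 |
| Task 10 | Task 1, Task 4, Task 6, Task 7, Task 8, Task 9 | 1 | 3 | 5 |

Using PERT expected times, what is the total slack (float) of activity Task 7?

te_Task 1 = (2 + 4·8 + 14)/6 = 48/6 = 8
te_Task 2 = (2 + 4·4 + 6)/6 = 24/6 = 4
te_Task 3 = (6 + 4·11 + 22)/6 = 72/6 = 12
te_Task 4 = (4 + 4·5 + 6)/6 = 30/6 = 5
te_Task 5 = (2 + 4·6 + 10)/6 = 36/6 = 6
te_Task 6 = (4 + 4·7 + 10)/6 = 42/6 = 7
te_Task 7 = (6 + 4·8 + 10)/6 = 48/6 = 8
te_Task 8 = (1 + 4·3 + 5)/6 = 18/6 = 3
te_Task 9 = (7 + 4·9 + 11)/6 = 54/6 = 9
te_Task 10 = (1 + 4·3 + 5)/6 = 18/6 = 3

Forward pass:
ES_Task 1 = 0; EF_Task 1 = 8
ES_Task 2 = 0; EF_Task 2 = 4
ES_Task 3 = 0; EF_Task 3 = 12
ES_Task 4 = max(EF_Task 1=8, EF_Task 3=12) = 12; EF_Task 4 = 12+5 = 17
ES_Task 5 = 4; EF_Task 5 = 4+6 = 10
ES_Task 6 = 8; EF_Task 6 = 8+7 = 15
ES_Task 7 = 8; EF_Task 7 = 8+8 = 16
ES_Task 8 = max(EF_Task 1=8, EF_Task 3=12) = 12; EF_Task 8 = 12+3 = 15
ES_Task 9 = 10; EF_Task 9 = 10+9 = 19
ES_Task 10 = max(EF_Task 1=8, EF_Task 4=17, EF_Task 6=15, EF_Task 7=16, EF_Task 8=15, EF_Task 9=19) = 19; EF_Task 10 = 19+3 = 22
Expected project duration μ = 22 weeks. Critical path: Task 2 → Task 5 → Task 9 → Task 10.

Backward pass:
LF_Task 10 = 22; LS_Task 10 = 22−3 = 19
LF_Task 9 = LS_Task 10 = 19; LS_Task 9 = 19−9 = 10
LF_Task 8 = LS_Task 10 = 19; LS_Task 8 = 19−3 = 16
LF_Task 7 = LS_Task 10 = 19; LS_Task 7 = 19−8 = 11
LF_Task 6 = LS_Task 10 = 19; LS_Task 6 = 19−7 = 12
LF_Task 5 = LS_Task 9 = 10; LS_Task 5 = 10−6 = 4
LF_Task 4 = LS_Task 10 = 19; LS_Task 4 = 19−5 = 14
LF_Task 3 = min(LS_Task 4=14, LS_Task 8=16) = 14; LS_Task 3 = 14−12 = 2
LF_Task 2 = LS_Task 5 = 4; LS_Task 2 = 4−4 = 0
LF_Task 1 = min(LS_Task 4=14, LS_Task 6=12, LS_Task 7=11, LS_Task 8=16, LS_Task 10=19) = 11; LS_Task 1 = 11−8 = 3
Slack_Task 7 = LS_Task 7 − ES_Task 7 = 11 − 8 = 3

3 weeks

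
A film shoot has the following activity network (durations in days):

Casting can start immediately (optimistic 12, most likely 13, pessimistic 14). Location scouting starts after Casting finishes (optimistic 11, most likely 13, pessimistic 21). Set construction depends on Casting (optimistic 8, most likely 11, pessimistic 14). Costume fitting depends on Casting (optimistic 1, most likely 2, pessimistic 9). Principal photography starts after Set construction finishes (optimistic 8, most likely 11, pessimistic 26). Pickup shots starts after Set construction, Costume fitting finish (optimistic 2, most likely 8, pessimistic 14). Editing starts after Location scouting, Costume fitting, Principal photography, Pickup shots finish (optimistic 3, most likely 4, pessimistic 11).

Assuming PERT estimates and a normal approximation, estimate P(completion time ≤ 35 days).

0.021

te_Casting = (12 + 4·13 + 14)/6 = 78/6 = 13; σ²_Casting = ((14−12)/6)² = 0.111
te_Location scouting = (11 + 4·13 + 21)/6 = 84/6 = 14; σ²_Location scouting = ((21−11)/6)² = 2.778
te_Set construction = (8 + 4·11 + 14)/6 = 66/6 = 11; σ²_Set construction = ((14−8)/6)² = 1.000
te_Costume fitting = (1 + 4·2 + 9)/6 = 18/6 = 3; σ²_Costume fitting = ((9−1)/6)² = 1.778
te_Principal photography = (8 + 4·11 + 26)/6 = 78/6 = 13; σ²_Principal photography = ((26−8)/6)² = 9.000
te_Pickup shots = (2 + 4·8 + 14)/6 = 48/6 = 8; σ²_Pickup shots = ((14−2)/6)² = 4.000
te_Editing = (3 + 4·4 + 11)/6 = 30/6 = 5; σ²_Editing = ((11−3)/6)² = 1.778

Forward pass:
ES_Casting = 0; EF_Casting = 13
ES_Location scouting = 13; EF_Location scouting = 13+14 = 27
ES_Set construction = 13; EF_Set construction = 13+11 = 24
ES_Costume fitting = 13; EF_Costume fitting = 13+3 = 16
ES_Principal photography = 24; EF_Principal photography = 24+13 = 37
ES_Pickup shots = max(EF_Set construction=24, EF_Costume fitting=16) = 24; EF_Pickup shots = 24+8 = 32
ES_Editing = max(EF_Location scouting=27, EF_Costume fitting=16, EF_Principal photography=37, EF_Pickup shots=32) = 37; EF_Editing = 37+5 = 42
Expected project duration μ = 42 days. Critical path: Casting → Set construction → Principal photography → Editing.

Variance along critical path = 0.111 + 1.000 + 9.000 + 1.778 = 11.889; σ = √11.889 = 3.448 days.
Z = (35 − 42) / 3.448 = -2.030
P(T ≤ 35) = Φ(-2.030) ≈ 0.021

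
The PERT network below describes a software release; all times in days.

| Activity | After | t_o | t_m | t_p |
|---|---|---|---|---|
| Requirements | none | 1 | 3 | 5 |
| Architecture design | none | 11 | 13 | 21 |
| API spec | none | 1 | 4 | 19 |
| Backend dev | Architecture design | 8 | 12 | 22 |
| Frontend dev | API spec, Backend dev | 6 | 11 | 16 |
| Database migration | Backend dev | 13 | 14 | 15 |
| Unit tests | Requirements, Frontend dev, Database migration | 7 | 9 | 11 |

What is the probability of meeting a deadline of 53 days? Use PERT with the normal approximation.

0.844

te_Requirements = (1 + 4·3 + 5)/6 = 18/6 = 3; σ²_Requirements = ((5−1)/6)² = 0.444
te_Architecture design = (11 + 4·13 + 21)/6 = 84/6 = 14; σ²_Architecture design = ((21−11)/6)² = 2.778
te_API spec = (1 + 4·4 + 19)/6 = 36/6 = 6; σ²_API spec = ((19−1)/6)² = 9.000
te_Backend dev = (8 + 4·12 + 22)/6 = 78/6 = 13; σ²_Backend dev = ((22−8)/6)² = 5.444
te_Frontend dev = (6 + 4·11 + 16)/6 = 66/6 = 11; σ²_Frontend dev = ((16−6)/6)² = 2.778
te_Database migration = (13 + 4·14 + 15)/6 = 84/6 = 14; σ²_Database migration = ((15−13)/6)² = 0.111
te_Unit tests = (7 + 4·9 + 11)/6 = 54/6 = 9; σ²_Unit tests = ((11−7)/6)² = 0.444

Forward pass:
ES_Requirements = 0; EF_Requirements = 3
ES_Architecture design = 0; EF_Architecture design = 14
ES_API spec = 0; EF_API spec = 6
ES_Backend dev = 14; EF_Backend dev = 14+13 = 27
ES_Frontend dev = max(EF_API spec=6, EF_Backend dev=27) = 27; EF_Frontend dev = 27+11 = 38
ES_Database migration = 27; EF_Database migration = 27+14 = 41
ES_Unit tests = max(EF_Requirements=3, EF_Frontend dev=38, EF_Database migration=41) = 41; EF_Unit tests = 41+9 = 50
Expected project duration μ = 50 days. Critical path: Architecture design → Backend dev → Database migration → Unit tests.

Variance along critical path = 2.778 + 5.444 + 0.111 + 0.444 = 8.778; σ = √8.778 = 2.963 days.
Z = (53 − 50) / 2.963 = 1.013
P(T ≤ 53) = Φ(1.013) ≈ 0.844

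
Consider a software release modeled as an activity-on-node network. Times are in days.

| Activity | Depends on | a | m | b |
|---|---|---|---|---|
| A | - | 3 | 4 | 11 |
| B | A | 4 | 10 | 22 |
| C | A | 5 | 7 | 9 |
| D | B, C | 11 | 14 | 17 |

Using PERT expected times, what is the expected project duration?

te_A = (3 + 4·4 + 11)/6 = 30/6 = 5
te_B = (4 + 4·10 + 22)/6 = 66/6 = 11
te_C = (5 + 4·7 + 9)/6 = 42/6 = 7
te_D = (11 + 4·14 + 17)/6 = 84/6 = 14

Forward pass:
ES_A = 0; EF_A = 5
ES_B = 5; EF_B = 5+11 = 16
ES_C = 5; EF_C = 5+7 = 12
ES_D = max(EF_B=16, EF_C=12) = 16; EF_D = 16+14 = 30
Expected project duration μ = 30 days. Critical path: A → B → D.

30 days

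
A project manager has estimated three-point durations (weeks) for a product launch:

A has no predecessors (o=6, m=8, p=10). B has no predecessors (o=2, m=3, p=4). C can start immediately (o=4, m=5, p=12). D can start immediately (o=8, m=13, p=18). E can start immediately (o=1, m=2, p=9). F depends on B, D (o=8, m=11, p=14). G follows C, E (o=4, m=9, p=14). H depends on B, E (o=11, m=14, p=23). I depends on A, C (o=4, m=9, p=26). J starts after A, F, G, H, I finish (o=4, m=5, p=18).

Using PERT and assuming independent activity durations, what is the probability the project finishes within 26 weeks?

0.050

te_A = (6 + 4·8 + 10)/6 = 48/6 = 8; σ²_A = ((10−6)/6)² = 0.444
te_B = (2 + 4·3 + 4)/6 = 18/6 = 3; σ²_B = ((4−2)/6)² = 0.111
te_C = (4 + 4·5 + 12)/6 = 36/6 = 6; σ²_C = ((12−4)/6)² = 1.778
te_D = (8 + 4·13 + 18)/6 = 78/6 = 13; σ²_D = ((18−8)/6)² = 2.778
te_E = (1 + 4·2 + 9)/6 = 18/6 = 3; σ²_E = ((9−1)/6)² = 1.778
te_F = (8 + 4·11 + 14)/6 = 66/6 = 11; σ²_F = ((14−8)/6)² = 1.000
te_G = (4 + 4·9 + 14)/6 = 54/6 = 9; σ²_G = ((14−4)/6)² = 2.778
te_H = (11 + 4·14 + 23)/6 = 90/6 = 15; σ²_H = ((23−11)/6)² = 4.000
te_I = (4 + 4·9 + 26)/6 = 66/6 = 11; σ²_I = ((26−4)/6)² = 13.444
te_J = (4 + 4·5 + 18)/6 = 42/6 = 7; σ²_J = ((18−4)/6)² = 5.444

Forward pass:
ES_A = 0; EF_A = 8
ES_B = 0; EF_B = 3
ES_C = 0; EF_C = 6
ES_D = 0; EF_D = 13
ES_E = 0; EF_E = 3
ES_F = max(EF_B=3, EF_D=13) = 13; EF_F = 13+11 = 24
ES_G = max(EF_C=6, EF_E=3) = 6; EF_G = 6+9 = 15
ES_H = max(EF_B=3, EF_E=3) = 3; EF_H = 3+15 = 18
ES_I = max(EF_A=8, EF_C=6) = 8; EF_I = 8+11 = 19
ES_J = max(EF_A=8, EF_F=24, EF_G=15, EF_H=18, EF_I=19) = 24; EF_J = 24+7 = 31
Expected project duration μ = 31 weeks. Critical path: D → F → J.

Variance along critical path = 2.778 + 1.000 + 5.444 = 9.222; σ = √9.222 = 3.037 weeks.
Z = (26 − 31) / 3.037 = -1.646
P(T ≤ 26) = Φ(-1.646) ≈ 0.050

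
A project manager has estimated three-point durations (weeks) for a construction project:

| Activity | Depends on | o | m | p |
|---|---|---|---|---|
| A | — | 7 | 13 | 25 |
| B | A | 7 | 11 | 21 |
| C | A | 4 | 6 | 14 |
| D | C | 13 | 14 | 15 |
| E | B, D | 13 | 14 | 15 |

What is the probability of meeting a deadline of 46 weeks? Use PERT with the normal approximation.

0.193

te_A = (7 + 4·13 + 25)/6 = 84/6 = 14; σ²_A = ((25−7)/6)² = 9.000
te_B = (7 + 4·11 + 21)/6 = 72/6 = 12; σ²_B = ((21−7)/6)² = 5.444
te_C = (4 + 4·6 + 14)/6 = 42/6 = 7; σ²_C = ((14−4)/6)² = 2.778
te_D = (13 + 4·14 + 15)/6 = 84/6 = 14; σ²_D = ((15−13)/6)² = 0.111
te_E = (13 + 4·14 + 15)/6 = 84/6 = 14; σ²_E = ((15−13)/6)² = 0.111

Forward pass:
ES_A = 0; EF_A = 14
ES_B = 14; EF_B = 14+12 = 26
ES_C = 14; EF_C = 14+7 = 21
ES_D = 21; EF_D = 21+14 = 35
ES_E = max(EF_B=26, EF_D=35) = 35; EF_E = 35+14 = 49
Expected project duration μ = 49 weeks. Critical path: A → C → D → E.

Variance along critical path = 9.000 + 2.778 + 0.111 + 0.111 = 12.000; σ = √12.000 = 3.464 weeks.
Z = (46 − 49) / 3.464 = -0.866
P(T ≤ 46) = Φ(-0.866) ≈ 0.193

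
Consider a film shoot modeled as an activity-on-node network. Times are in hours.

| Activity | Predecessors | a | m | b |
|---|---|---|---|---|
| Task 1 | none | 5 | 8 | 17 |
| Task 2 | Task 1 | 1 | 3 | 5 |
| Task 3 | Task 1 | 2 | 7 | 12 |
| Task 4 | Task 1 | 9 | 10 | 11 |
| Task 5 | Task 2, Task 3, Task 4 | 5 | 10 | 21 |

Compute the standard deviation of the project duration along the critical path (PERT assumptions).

te_Task 1 = (5 + 4·8 + 17)/6 = 54/6 = 9; σ²_Task 1 = ((17−5)/6)² = 4.000
te_Task 2 = (1 + 4·3 + 5)/6 = 18/6 = 3; σ²_Task 2 = ((5−1)/6)² = 0.444
te_Task 3 = (2 + 4·7 + 12)/6 = 42/6 = 7; σ²_Task 3 = ((12−2)/6)² = 2.778
te_Task 4 = (9 + 4·10 + 11)/6 = 60/6 = 10; σ²_Task 4 = ((11−9)/6)² = 0.111
te_Task 5 = (5 + 4·10 + 21)/6 = 66/6 = 11; σ²_Task 5 = ((21−5)/6)² = 7.111

Forward pass:
ES_Task 1 = 0; EF_Task 1 = 9
ES_Task 2 = 9; EF_Task 2 = 9+3 = 12
ES_Task 3 = 9; EF_Task 3 = 9+7 = 16
ES_Task 4 = 9; EF_Task 4 = 9+10 = 19
ES_Task 5 = max(EF_Task 2=12, EF_Task 3=16, EF_Task 4=19) = 19; EF_Task 5 = 19+11 = 30
Expected project duration μ = 30 hours. Critical path: Task 1 → Task 4 → Task 5.

Variance along critical path = 4.000 + 0.111 + 7.111 = 11.222
σ = √11.222 = 3.350 hours

3.35 hours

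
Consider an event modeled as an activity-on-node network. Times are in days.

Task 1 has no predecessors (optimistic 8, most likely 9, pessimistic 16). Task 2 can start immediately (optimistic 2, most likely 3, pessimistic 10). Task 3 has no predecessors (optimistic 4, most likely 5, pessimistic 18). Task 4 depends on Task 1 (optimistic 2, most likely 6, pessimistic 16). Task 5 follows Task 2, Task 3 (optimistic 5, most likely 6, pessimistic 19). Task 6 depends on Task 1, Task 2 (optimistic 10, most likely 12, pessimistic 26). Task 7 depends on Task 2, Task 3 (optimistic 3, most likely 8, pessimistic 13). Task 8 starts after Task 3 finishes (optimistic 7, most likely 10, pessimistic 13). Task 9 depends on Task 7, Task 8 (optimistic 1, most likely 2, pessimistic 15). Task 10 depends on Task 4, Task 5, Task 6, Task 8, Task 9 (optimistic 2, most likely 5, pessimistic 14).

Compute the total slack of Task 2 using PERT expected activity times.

te_Task 1 = (8 + 4·9 + 16)/6 = 60/6 = 10
te_Task 2 = (2 + 4·3 + 10)/6 = 24/6 = 4
te_Task 3 = (4 + 4·5 + 18)/6 = 42/6 = 7
te_Task 4 = (2 + 4·6 + 16)/6 = 42/6 = 7
te_Task 5 = (5 + 4·6 + 19)/6 = 48/6 = 8
te_Task 6 = (10 + 4·12 + 26)/6 = 84/6 = 14
te_Task 7 = (3 + 4·8 + 13)/6 = 48/6 = 8
te_Task 8 = (7 + 4·10 + 13)/6 = 60/6 = 10
te_Task 9 = (1 + 4·2 + 15)/6 = 24/6 = 4
te_Task 10 = (2 + 4·5 + 14)/6 = 36/6 = 6

Forward pass:
ES_Task 1 = 0; EF_Task 1 = 10
ES_Task 2 = 0; EF_Task 2 = 4
ES_Task 3 = 0; EF_Task 3 = 7
ES_Task 4 = 10; EF_Task 4 = 10+7 = 17
ES_Task 5 = max(EF_Task 2=4, EF_Task 3=7) = 7; EF_Task 5 = 7+8 = 15
ES_Task 6 = max(EF_Task 1=10, EF_Task 2=4) = 10; EF_Task 6 = 10+14 = 24
ES_Task 7 = max(EF_Task 2=4, EF_Task 3=7) = 7; EF_Task 7 = 7+8 = 15
ES_Task 8 = 7; EF_Task 8 = 7+10 = 17
ES_Task 9 = max(EF_Task 7=15, EF_Task 8=17) = 17; EF_Task 9 = 17+4 = 21
ES_Task 10 = max(EF_Task 4=17, EF_Task 5=15, EF_Task 6=24, EF_Task 8=17, EF_Task 9=21) = 24; EF_Task 10 = 24+6 = 30
Expected project duration μ = 30 days. Critical path: Task 1 → Task 6 → Task 10.

Backward pass:
LF_Task 10 = 30; LS_Task 10 = 30−6 = 24
LF_Task 9 = LS_Task 10 = 24; LS_Task 9 = 24−4 = 20
LF_Task 8 = min(LS_Task 9=20, LS_Task 10=24) = 20; LS_Task 8 = 20−10 = 10
LF_Task 7 = LS_Task 9 = 20; LS_Task 7 = 20−8 = 12
LF_Task 6 = LS_Task 10 = 24; LS_Task 6 = 24−14 = 10
LF_Task 5 = LS_Task 10 = 24; LS_Task 5 = 24−8 = 16
LF_Task 4 = LS_Task 10 = 24; LS_Task 4 = 24−7 = 17
LF_Task 3 = min(LS_Task 5=16, LS_Task 7=12, LS_Task 8=10) = 10; LS_Task 3 = 10−7 = 3
LF_Task 2 = min(LS_Task 5=16, LS_Task 6=10, LS_Task 7=12) = 10; LS_Task 2 = 10−4 = 6
LF_Task 1 = min(LS_Task 4=17, LS_Task 6=10) = 10; LS_Task 1 = 10−10 = 0
Slack_Task 2 = LS_Task 2 − ES_Task 2 = 6 − 0 = 6

6 days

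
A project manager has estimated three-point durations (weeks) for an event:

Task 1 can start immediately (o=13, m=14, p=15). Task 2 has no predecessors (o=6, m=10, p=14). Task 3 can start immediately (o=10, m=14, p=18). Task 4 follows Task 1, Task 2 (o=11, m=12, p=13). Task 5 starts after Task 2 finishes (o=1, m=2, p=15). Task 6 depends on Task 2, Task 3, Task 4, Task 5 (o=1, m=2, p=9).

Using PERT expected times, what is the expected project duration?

29 weeks

te_Task 1 = (13 + 4·14 + 15)/6 = 84/6 = 14
te_Task 2 = (6 + 4·10 + 14)/6 = 60/6 = 10
te_Task 3 = (10 + 4·14 + 18)/6 = 84/6 = 14
te_Task 4 = (11 + 4·12 + 13)/6 = 72/6 = 12
te_Task 5 = (1 + 4·2 + 15)/6 = 24/6 = 4
te_Task 6 = (1 + 4·2 + 9)/6 = 18/6 = 3

Forward pass:
ES_Task 1 = 0; EF_Task 1 = 14
ES_Task 2 = 0; EF_Task 2 = 10
ES_Task 3 = 0; EF_Task 3 = 14
ES_Task 4 = max(EF_Task 1=14, EF_Task 2=10) = 14; EF_Task 4 = 14+12 = 26
ES_Task 5 = 10; EF_Task 5 = 10+4 = 14
ES_Task 6 = max(EF_Task 2=10, EF_Task 3=14, EF_Task 4=26, EF_Task 5=14) = 26; EF_Task 6 = 26+3 = 29
Expected project duration μ = 29 weeks. Critical path: Task 1 → Task 4 → Task 6.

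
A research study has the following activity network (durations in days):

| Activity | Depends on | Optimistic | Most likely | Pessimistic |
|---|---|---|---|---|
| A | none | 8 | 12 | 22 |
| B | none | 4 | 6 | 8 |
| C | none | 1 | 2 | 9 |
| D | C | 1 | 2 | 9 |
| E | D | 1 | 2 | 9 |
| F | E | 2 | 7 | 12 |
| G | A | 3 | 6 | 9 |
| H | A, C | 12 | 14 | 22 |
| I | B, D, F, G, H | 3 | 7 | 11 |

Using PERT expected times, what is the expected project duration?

te_A = (8 + 4·12 + 22)/6 = 78/6 = 13
te_B = (4 + 4·6 + 8)/6 = 36/6 = 6
te_C = (1 + 4·2 + 9)/6 = 18/6 = 3
te_D = (1 + 4·2 + 9)/6 = 18/6 = 3
te_E = (1 + 4·2 + 9)/6 = 18/6 = 3
te_F = (2 + 4·7 + 12)/6 = 42/6 = 7
te_G = (3 + 4·6 + 9)/6 = 36/6 = 6
te_H = (12 + 4·14 + 22)/6 = 90/6 = 15
te_I = (3 + 4·7 + 11)/6 = 42/6 = 7

Forward pass:
ES_A = 0; EF_A = 13
ES_B = 0; EF_B = 6
ES_C = 0; EF_C = 3
ES_D = 3; EF_D = 3+3 = 6
ES_E = 6; EF_E = 6+3 = 9
ES_F = 9; EF_F = 9+7 = 16
ES_G = 13; EF_G = 13+6 = 19
ES_H = max(EF_A=13, EF_C=3) = 13; EF_H = 13+15 = 28
ES_I = max(EF_B=6, EF_D=6, EF_F=16, EF_G=19, EF_H=28) = 28; EF_I = 28+7 = 35
Expected project duration μ = 35 days. Critical path: A → H → I.

35 days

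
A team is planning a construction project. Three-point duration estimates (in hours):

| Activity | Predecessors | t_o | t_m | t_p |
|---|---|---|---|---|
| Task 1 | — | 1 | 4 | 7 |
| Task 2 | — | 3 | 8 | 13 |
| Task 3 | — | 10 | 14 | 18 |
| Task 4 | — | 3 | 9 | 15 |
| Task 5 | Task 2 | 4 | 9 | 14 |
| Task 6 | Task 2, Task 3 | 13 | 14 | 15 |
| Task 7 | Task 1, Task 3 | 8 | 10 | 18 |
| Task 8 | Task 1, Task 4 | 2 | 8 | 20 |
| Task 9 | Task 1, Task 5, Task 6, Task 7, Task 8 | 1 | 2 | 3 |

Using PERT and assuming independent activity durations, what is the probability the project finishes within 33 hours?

te_Task 1 = (1 + 4·4 + 7)/6 = 24/6 = 4; σ²_Task 1 = ((7−1)/6)² = 1.000
te_Task 2 = (3 + 4·8 + 13)/6 = 48/6 = 8; σ²_Task 2 = ((13−3)/6)² = 2.778
te_Task 3 = (10 + 4·14 + 18)/6 = 84/6 = 14; σ²_Task 3 = ((18−10)/6)² = 1.778
te_Task 4 = (3 + 4·9 + 15)/6 = 54/6 = 9; σ²_Task 4 = ((15−3)/6)² = 4.000
te_Task 5 = (4 + 4·9 + 14)/6 = 54/6 = 9; σ²_Task 5 = ((14−4)/6)² = 2.778
te_Task 6 = (13 + 4·14 + 15)/6 = 84/6 = 14; σ²_Task 6 = ((15−13)/6)² = 0.111
te_Task 7 = (8 + 4·10 + 18)/6 = 66/6 = 11; σ²_Task 7 = ((18−8)/6)² = 2.778
te_Task 8 = (2 + 4·8 + 20)/6 = 54/6 = 9; σ²_Task 8 = ((20−2)/6)² = 9.000
te_Task 9 = (1 + 4·2 + 3)/6 = 12/6 = 2; σ²_Task 9 = ((3−1)/6)² = 0.111

Forward pass:
ES_Task 1 = 0; EF_Task 1 = 4
ES_Task 2 = 0; EF_Task 2 = 8
ES_Task 3 = 0; EF_Task 3 = 14
ES_Task 4 = 0; EF_Task 4 = 9
ES_Task 5 = 8; EF_Task 5 = 8+9 = 17
ES_Task 6 = max(EF_Task 2=8, EF_Task 3=14) = 14; EF_Task 6 = 14+14 = 28
ES_Task 7 = max(EF_Task 1=4, EF_Task 3=14) = 14; EF_Task 7 = 14+11 = 25
ES_Task 8 = max(EF_Task 1=4, EF_Task 4=9) = 9; EF_Task 8 = 9+9 = 18
ES_Task 9 = max(EF_Task 1=4, EF_Task 5=17, EF_Task 6=28, EF_Task 7=25, EF_Task 8=18) = 28; EF_Task 9 = 28+2 = 30
Expected project duration μ = 30 hours. Critical path: Task 3 → Task 6 → Task 9.

Variance along critical path = 1.778 + 0.111 + 0.111 = 2.000; σ = √2.000 = 1.414 hours.
Z = (33 − 30) / 1.414 = 2.121
P(T ≤ 33) = Φ(2.121) ≈ 0.983

0.983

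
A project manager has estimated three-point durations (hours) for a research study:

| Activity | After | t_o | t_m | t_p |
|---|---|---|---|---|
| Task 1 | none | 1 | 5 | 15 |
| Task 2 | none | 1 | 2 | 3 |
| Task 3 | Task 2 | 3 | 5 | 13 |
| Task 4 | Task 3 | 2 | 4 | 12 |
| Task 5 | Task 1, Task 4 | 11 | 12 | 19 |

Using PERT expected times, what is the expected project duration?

26 hours

te_Task 1 = (1 + 4·5 + 15)/6 = 36/6 = 6
te_Task 2 = (1 + 4·2 + 3)/6 = 12/6 = 2
te_Task 3 = (3 + 4·5 + 13)/6 = 36/6 = 6
te_Task 4 = (2 + 4·4 + 12)/6 = 30/6 = 5
te_Task 5 = (11 + 4·12 + 19)/6 = 78/6 = 13

Forward pass:
ES_Task 1 = 0; EF_Task 1 = 6
ES_Task 2 = 0; EF_Task 2 = 2
ES_Task 3 = 2; EF_Task 3 = 2+6 = 8
ES_Task 4 = 8; EF_Task 4 = 8+5 = 13
ES_Task 5 = max(EF_Task 1=6, EF_Task 4=13) = 13; EF_Task 5 = 13+13 = 26
Expected project duration μ = 26 hours. Critical path: Task 2 → Task 3 → Task 4 → Task 5.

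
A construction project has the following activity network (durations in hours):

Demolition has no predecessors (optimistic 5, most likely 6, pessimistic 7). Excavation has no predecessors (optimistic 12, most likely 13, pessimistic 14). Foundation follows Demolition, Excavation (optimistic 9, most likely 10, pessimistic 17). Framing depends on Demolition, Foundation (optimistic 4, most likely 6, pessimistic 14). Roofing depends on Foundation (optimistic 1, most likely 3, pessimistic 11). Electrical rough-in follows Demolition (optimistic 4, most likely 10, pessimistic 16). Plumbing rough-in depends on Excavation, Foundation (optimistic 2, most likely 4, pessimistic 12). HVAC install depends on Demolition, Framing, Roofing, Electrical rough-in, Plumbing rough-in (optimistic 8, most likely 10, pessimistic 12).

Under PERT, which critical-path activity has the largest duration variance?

te_Demolition = (5 + 4·6 + 7)/6 = 36/6 = 6; σ²_Demolition = ((7−5)/6)² = 0.111
te_Excavation = (12 + 4·13 + 14)/6 = 78/6 = 13; σ²_Excavation = ((14−12)/6)² = 0.111
te_Foundation = (9 + 4·10 + 17)/6 = 66/6 = 11; σ²_Foundation = ((17−9)/6)² = 1.778
te_Framing = (4 + 4·6 + 14)/6 = 42/6 = 7; σ²_Framing = ((14−4)/6)² = 2.778
te_Roofing = (1 + 4·3 + 11)/6 = 24/6 = 4; σ²_Roofing = ((11−1)/6)² = 2.778
te_Electrical rough-in = (4 + 4·10 + 16)/6 = 60/6 = 10; σ²_Electrical rough-in = ((16−4)/6)² = 4.000
te_Plumbing rough-in = (2 + 4·4 + 12)/6 = 30/6 = 5; σ²_Plumbing rough-in = ((12−2)/6)² = 2.778
te_HVAC install = (8 + 4·10 + 12)/6 = 60/6 = 10; σ²_HVAC install = ((12−8)/6)² = 0.444

Forward pass:
ES_Demolition = 0; EF_Demolition = 6
ES_Excavation = 0; EF_Excavation = 13
ES_Foundation = max(EF_Demolition=6, EF_Excavation=13) = 13; EF_Foundation = 13+11 = 24
ES_Framing = max(EF_Demolition=6, EF_Foundation=24) = 24; EF_Framing = 24+7 = 31
ES_Roofing = 24; EF_Roofing = 24+4 = 28
ES_Electrical rough-in = 6; EF_Electrical rough-in = 6+10 = 16
ES_Plumbing rough-in = max(EF_Excavation=13, EF_Foundation=24) = 24; EF_Plumbing rough-in = 24+5 = 29
ES_HVAC install = max(EF_Demolition=6, EF_Framing=31, EF_Roofing=28, EF_Electrical rough-in=16, EF_Plumbing rough-in=29) = 31; EF_HVAC install = 31+10 = 41
Expected project duration μ = 41 hours. Critical path: Excavation → Foundation → Framing → HVAC install.

Variances on critical path: σ²_Excavation=0.111, σ²_Foundation=1.778, σ²_Framing=2.778, σ²_HVAC install=0.444.
Largest is σ²_Framing = 2.778.

Framing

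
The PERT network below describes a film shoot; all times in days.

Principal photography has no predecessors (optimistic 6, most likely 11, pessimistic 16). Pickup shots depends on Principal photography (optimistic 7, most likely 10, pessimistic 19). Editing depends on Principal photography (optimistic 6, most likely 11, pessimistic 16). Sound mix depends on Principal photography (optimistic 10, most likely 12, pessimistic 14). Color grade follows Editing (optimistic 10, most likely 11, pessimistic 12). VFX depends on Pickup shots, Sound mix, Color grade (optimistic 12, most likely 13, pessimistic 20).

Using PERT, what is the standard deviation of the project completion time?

te_Principal photography = (6 + 4·11 + 16)/6 = 66/6 = 11; σ²_Principal photography = ((16−6)/6)² = 2.778
te_Pickup shots = (7 + 4·10 + 19)/6 = 66/6 = 11; σ²_Pickup shots = ((19−7)/6)² = 4.000
te_Editing = (6 + 4·11 + 16)/6 = 66/6 = 11; σ²_Editing = ((16−6)/6)² = 2.778
te_Sound mix = (10 + 4·12 + 14)/6 = 72/6 = 12; σ²_Sound mix = ((14−10)/6)² = 0.444
te_Color grade = (10 + 4·11 + 12)/6 = 66/6 = 11; σ²_Color grade = ((12−10)/6)² = 0.111
te_VFX = (12 + 4·13 + 20)/6 = 84/6 = 14; σ²_VFX = ((20−12)/6)² = 1.778

Forward pass:
ES_Principal photography = 0; EF_Principal photography = 11
ES_Pickup shots = 11; EF_Pickup shots = 11+11 = 22
ES_Editing = 11; EF_Editing = 11+11 = 22
ES_Sound mix = 11; EF_Sound mix = 11+12 = 23
ES_Color grade = 22; EF_Color grade = 22+11 = 33
ES_VFX = max(EF_Pickup shots=22, EF_Sound mix=23, EF_Color grade=33) = 33; EF_VFX = 33+14 = 47
Expected project duration μ = 47 days. Critical path: Principal photography → Editing → Color grade → VFX.

Variance along critical path = 2.778 + 2.778 + 0.111 + 1.778 = 7.444
σ = √7.444 = 2.728 days

2.73 days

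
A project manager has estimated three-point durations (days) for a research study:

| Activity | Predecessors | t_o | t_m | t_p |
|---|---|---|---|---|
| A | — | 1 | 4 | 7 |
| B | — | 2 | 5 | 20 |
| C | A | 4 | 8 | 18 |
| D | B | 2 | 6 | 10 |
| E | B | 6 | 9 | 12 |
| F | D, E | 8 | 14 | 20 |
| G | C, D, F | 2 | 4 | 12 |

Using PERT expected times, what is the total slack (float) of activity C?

te_A = (1 + 4·4 + 7)/6 = 24/6 = 4
te_B = (2 + 4·5 + 20)/6 = 42/6 = 7
te_C = (4 + 4·8 + 18)/6 = 54/6 = 9
te_D = (2 + 4·6 + 10)/6 = 36/6 = 6
te_E = (6 + 4·9 + 12)/6 = 54/6 = 9
te_F = (8 + 4·14 + 20)/6 = 84/6 = 14
te_G = (2 + 4·4 + 12)/6 = 30/6 = 5

Forward pass:
ES_A = 0; EF_A = 4
ES_B = 0; EF_B = 7
ES_C = 4; EF_C = 4+9 = 13
ES_D = 7; EF_D = 7+6 = 13
ES_E = 7; EF_E = 7+9 = 16
ES_F = max(EF_D=13, EF_E=16) = 16; EF_F = 16+14 = 30
ES_G = max(EF_C=13, EF_D=13, EF_F=30) = 30; EF_G = 30+5 = 35
Expected project duration μ = 35 days. Critical path: B → E → F → G.

Backward pass:
LF_G = 35; LS_G = 35−5 = 30
LF_F = LS_G = 30; LS_F = 30−14 = 16
LF_E = LS_F = 16; LS_E = 16−9 = 7
LF_D = min(LS_F=16, LS_G=30) = 16; LS_D = 16−6 = 10
LF_C = LS_G = 30; LS_C = 30−9 = 21
LF_B = min(LS_D=10, LS_E=7) = 7; LS_B = 7−7 = 0
LF_A = LS_C = 21; LS_A = 21−4 = 17
Slack_C = LS_C − ES_C = 21 − 4 = 17

17 days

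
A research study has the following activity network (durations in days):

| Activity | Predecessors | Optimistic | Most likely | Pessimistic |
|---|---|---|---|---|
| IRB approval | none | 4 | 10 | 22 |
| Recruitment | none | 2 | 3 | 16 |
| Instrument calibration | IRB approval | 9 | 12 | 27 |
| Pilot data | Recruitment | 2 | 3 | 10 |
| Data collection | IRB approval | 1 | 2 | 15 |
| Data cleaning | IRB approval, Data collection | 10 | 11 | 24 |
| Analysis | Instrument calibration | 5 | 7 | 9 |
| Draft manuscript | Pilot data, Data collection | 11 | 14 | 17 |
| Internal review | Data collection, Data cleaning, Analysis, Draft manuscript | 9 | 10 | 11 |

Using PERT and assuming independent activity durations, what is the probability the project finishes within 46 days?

0.823

te_IRB approval = (4 + 4·10 + 22)/6 = 66/6 = 11; σ²_IRB approval = ((22−4)/6)² = 9.000
te_Recruitment = (2 + 4·3 + 16)/6 = 30/6 = 5; σ²_Recruitment = ((16−2)/6)² = 5.444
te_Instrument calibration = (9 + 4·12 + 27)/6 = 84/6 = 14; σ²_Instrument calibration = ((27−9)/6)² = 9.000
te_Pilot data = (2 + 4·3 + 10)/6 = 24/6 = 4; σ²_Pilot data = ((10−2)/6)² = 1.778
te_Data collection = (1 + 4·2 + 15)/6 = 24/6 = 4; σ²_Data collection = ((15−1)/6)² = 5.444
te_Data cleaning = (10 + 4·11 + 24)/6 = 78/6 = 13; σ²_Data cleaning = ((24−10)/6)² = 5.444
te_Analysis = (5 + 4·7 + 9)/6 = 42/6 = 7; σ²_Analysis = ((9−5)/6)² = 0.444
te_Draft manuscript = (11 + 4·14 + 17)/6 = 84/6 = 14; σ²_Draft manuscript = ((17−11)/6)² = 1.000
te_Internal review = (9 + 4·10 + 11)/6 = 60/6 = 10; σ²_Internal review = ((11−9)/6)² = 0.111

Forward pass:
ES_IRB approval = 0; EF_IRB approval = 11
ES_Recruitment = 0; EF_Recruitment = 5
ES_Instrument calibration = 11; EF_Instrument calibration = 11+14 = 25
ES_Pilot data = 5; EF_Pilot data = 5+4 = 9
ES_Data collection = 11; EF_Data collection = 11+4 = 15
ES_Data cleaning = max(EF_IRB approval=11, EF_Data collection=15) = 15; EF_Data cleaning = 15+13 = 28
ES_Analysis = 25; EF_Analysis = 25+7 = 32
ES_Draft manuscript = max(EF_Pilot data=9, EF_Data collection=15) = 15; EF_Draft manuscript = 15+14 = 29
ES_Internal review = max(EF_Data collection=15, EF_Data cleaning=28, EF_Analysis=32, EF_Draft manuscript=29) = 32; EF_Internal review = 32+10 = 42
Expected project duration μ = 42 days. Critical path: IRB approval → Instrument calibration → Analysis → Internal review.

Variance along critical path = 9.000 + 9.000 + 0.444 + 0.111 = 18.556; σ = √18.556 = 4.308 days.
Z = (46 − 42) / 4.308 = 0.929
P(T ≤ 46) = Φ(0.929) ≈ 0.823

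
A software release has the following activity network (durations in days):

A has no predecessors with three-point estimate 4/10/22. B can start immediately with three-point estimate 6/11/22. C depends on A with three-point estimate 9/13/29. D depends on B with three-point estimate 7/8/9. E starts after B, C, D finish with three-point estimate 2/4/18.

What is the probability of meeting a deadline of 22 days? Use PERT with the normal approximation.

0.028

te_A = (4 + 4·10 + 22)/6 = 66/6 = 11; σ²_A = ((22−4)/6)² = 9.000
te_B = (6 + 4·11 + 22)/6 = 72/6 = 12; σ²_B = ((22−6)/6)² = 7.111
te_C = (9 + 4·13 + 29)/6 = 90/6 = 15; σ²_C = ((29−9)/6)² = 11.111
te_D = (7 + 4·8 + 9)/6 = 48/6 = 8; σ²_D = ((9−7)/6)² = 0.111
te_E = (2 + 4·4 + 18)/6 = 36/6 = 6; σ²_E = ((18−2)/6)² = 7.111

Forward pass:
ES_A = 0; EF_A = 11
ES_B = 0; EF_B = 12
ES_C = 11; EF_C = 11+15 = 26
ES_D = 12; EF_D = 12+8 = 20
ES_E = max(EF_B=12, EF_C=26, EF_D=20) = 26; EF_E = 26+6 = 32
Expected project duration μ = 32 days. Critical path: A → C → E.

Variance along critical path = 9.000 + 11.111 + 7.111 = 27.222; σ = √27.222 = 5.217 days.
Z = (22 − 32) / 5.217 = -1.917
P(T ≤ 22) = Φ(-1.917) ≈ 0.028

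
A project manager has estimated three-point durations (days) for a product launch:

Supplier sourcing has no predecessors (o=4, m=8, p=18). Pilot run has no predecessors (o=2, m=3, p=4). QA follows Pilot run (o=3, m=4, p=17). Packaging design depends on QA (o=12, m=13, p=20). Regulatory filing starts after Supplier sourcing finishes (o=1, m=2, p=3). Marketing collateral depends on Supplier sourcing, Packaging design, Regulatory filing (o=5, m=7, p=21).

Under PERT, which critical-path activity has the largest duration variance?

Marketing collateral

te_Supplier sourcing = (4 + 4·8 + 18)/6 = 54/6 = 9; σ²_Supplier sourcing = ((18−4)/6)² = 5.444
te_Pilot run = (2 + 4·3 + 4)/6 = 18/6 = 3; σ²_Pilot run = ((4−2)/6)² = 0.111
te_QA = (3 + 4·4 + 17)/6 = 36/6 = 6; σ²_QA = ((17−3)/6)² = 5.444
te_Packaging design = (12 + 4·13 + 20)/6 = 84/6 = 14; σ²_Packaging design = ((20−12)/6)² = 1.778
te_Regulatory filing = (1 + 4·2 + 3)/6 = 12/6 = 2; σ²_Regulatory filing = ((3−1)/6)² = 0.111
te_Marketing collateral = (5 + 4·7 + 21)/6 = 54/6 = 9; σ²_Marketing collateral = ((21−5)/6)² = 7.111

Forward pass:
ES_Supplier sourcing = 0; EF_Supplier sourcing = 9
ES_Pilot run = 0; EF_Pilot run = 3
ES_QA = 3; EF_QA = 3+6 = 9
ES_Packaging design = 9; EF_Packaging design = 9+14 = 23
ES_Regulatory filing = 9; EF_Regulatory filing = 9+2 = 11
ES_Marketing collateral = max(EF_Supplier sourcing=9, EF_Packaging design=23, EF_Regulatory filing=11) = 23; EF_Marketing collateral = 23+9 = 32
Expected project duration μ = 32 days. Critical path: Pilot run → QA → Packaging design → Marketing collateral.

Variances on critical path: σ²_Pilot run=0.111, σ²_QA=5.444, σ²_Packaging design=1.778, σ²_Marketing collateral=7.111.
Largest is σ²_Marketing collateral = 7.111.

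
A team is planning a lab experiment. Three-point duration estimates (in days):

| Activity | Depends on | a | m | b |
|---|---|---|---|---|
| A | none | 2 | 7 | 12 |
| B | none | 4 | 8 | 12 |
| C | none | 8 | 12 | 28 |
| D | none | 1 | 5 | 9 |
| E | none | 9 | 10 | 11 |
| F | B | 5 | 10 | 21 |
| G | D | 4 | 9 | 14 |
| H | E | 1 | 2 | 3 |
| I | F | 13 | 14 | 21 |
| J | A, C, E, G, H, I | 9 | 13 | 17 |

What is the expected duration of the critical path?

te_A = (2 + 4·7 + 12)/6 = 42/6 = 7
te_B = (4 + 4·8 + 12)/6 = 48/6 = 8
te_C = (8 + 4·12 + 28)/6 = 84/6 = 14
te_D = (1 + 4·5 + 9)/6 = 30/6 = 5
te_E = (9 + 4·10 + 11)/6 = 60/6 = 10
te_F = (5 + 4·10 + 21)/6 = 66/6 = 11
te_G = (4 + 4·9 + 14)/6 = 54/6 = 9
te_H = (1 + 4·2 + 3)/6 = 12/6 = 2
te_I = (13 + 4·14 + 21)/6 = 90/6 = 15
te_J = (9 + 4·13 + 17)/6 = 78/6 = 13

Forward pass:
ES_A = 0; EF_A = 7
ES_B = 0; EF_B = 8
ES_C = 0; EF_C = 14
ES_D = 0; EF_D = 5
ES_E = 0; EF_E = 10
ES_F = 8; EF_F = 8+11 = 19
ES_G = 5; EF_G = 5+9 = 14
ES_H = 10; EF_H = 10+2 = 12
ES_I = 19; EF_I = 19+15 = 34
ES_J = max(EF_A=7, EF_C=14, EF_E=10, EF_G=14, EF_H=12, EF_I=34) = 34; EF_J = 34+13 = 47
Expected project duration μ = 47 days. Critical path: B → F → I → J.

47 days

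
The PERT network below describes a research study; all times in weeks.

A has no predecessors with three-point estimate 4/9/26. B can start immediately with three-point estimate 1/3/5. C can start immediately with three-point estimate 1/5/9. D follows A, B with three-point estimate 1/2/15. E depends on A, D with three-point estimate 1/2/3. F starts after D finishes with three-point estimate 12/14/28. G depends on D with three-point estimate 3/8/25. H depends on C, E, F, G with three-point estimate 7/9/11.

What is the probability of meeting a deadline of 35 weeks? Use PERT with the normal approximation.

te_A = (4 + 4·9 + 26)/6 = 66/6 = 11; σ²_A = ((26−4)/6)² = 13.444
te_B = (1 + 4·3 + 5)/6 = 18/6 = 3; σ²_B = ((5−1)/6)² = 0.444
te_C = (1 + 4·5 + 9)/6 = 30/6 = 5; σ²_C = ((9−1)/6)² = 1.778
te_D = (1 + 4·2 + 15)/6 = 24/6 = 4; σ²_D = ((15−1)/6)² = 5.444
te_E = (1 + 4·2 + 3)/6 = 12/6 = 2; σ²_E = ((3−1)/6)² = 0.111
te_F = (12 + 4·14 + 28)/6 = 96/6 = 16; σ²_F = ((28−12)/6)² = 7.111
te_G = (3 + 4·8 + 25)/6 = 60/6 = 10; σ²_G = ((25−3)/6)² = 13.444
te_H = (7 + 4·9 + 11)/6 = 54/6 = 9; σ²_H = ((11−7)/6)² = 0.444

Forward pass:
ES_A = 0; EF_A = 11
ES_B = 0; EF_B = 3
ES_C = 0; EF_C = 5
ES_D = max(EF_A=11, EF_B=3) = 11; EF_D = 11+4 = 15
ES_E = max(EF_A=11, EF_D=15) = 15; EF_E = 15+2 = 17
ES_F = 15; EF_F = 15+16 = 31
ES_G = 15; EF_G = 15+10 = 25
ES_H = max(EF_C=5, EF_E=17, EF_F=31, EF_G=25) = 31; EF_H = 31+9 = 40
Expected project duration μ = 40 weeks. Critical path: A → D → F → H.

Variance along critical path = 13.444 + 5.444 + 7.111 + 0.444 = 26.444; σ = √26.444 = 5.142 weeks.
Z = (35 − 40) / 5.142 = -0.972
P(T ≤ 35) = Φ(-0.972) ≈ 0.165

0.165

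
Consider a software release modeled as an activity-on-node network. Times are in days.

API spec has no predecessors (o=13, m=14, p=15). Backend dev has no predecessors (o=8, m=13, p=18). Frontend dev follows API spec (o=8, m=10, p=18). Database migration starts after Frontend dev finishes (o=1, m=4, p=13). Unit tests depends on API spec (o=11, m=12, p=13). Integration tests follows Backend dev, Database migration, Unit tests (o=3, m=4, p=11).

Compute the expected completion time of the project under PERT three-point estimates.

te_API spec = (13 + 4·14 + 15)/6 = 84/6 = 14
te_Backend dev = (8 + 4·13 + 18)/6 = 78/6 = 13
te_Frontend dev = (8 + 4·10 + 18)/6 = 66/6 = 11
te_Database migration = (1 + 4·4 + 13)/6 = 30/6 = 5
te_Unit tests = (11 + 4·12 + 13)/6 = 72/6 = 12
te_Integration tests = (3 + 4·4 + 11)/6 = 30/6 = 5

Forward pass:
ES_API spec = 0; EF_API spec = 14
ES_Backend dev = 0; EF_Backend dev = 13
ES_Frontend dev = 14; EF_Frontend dev = 14+11 = 25
ES_Database migration = 25; EF_Database migration = 25+5 = 30
ES_Unit tests = 14; EF_Unit tests = 14+12 = 26
ES_Integration tests = max(EF_Backend dev=13, EF_Database migration=30, EF_Unit tests=26) = 30; EF_Integration tests = 30+5 = 35
Expected project duration μ = 35 days. Critical path: API spec → Frontend dev → Database migration → Integration tests.

35 days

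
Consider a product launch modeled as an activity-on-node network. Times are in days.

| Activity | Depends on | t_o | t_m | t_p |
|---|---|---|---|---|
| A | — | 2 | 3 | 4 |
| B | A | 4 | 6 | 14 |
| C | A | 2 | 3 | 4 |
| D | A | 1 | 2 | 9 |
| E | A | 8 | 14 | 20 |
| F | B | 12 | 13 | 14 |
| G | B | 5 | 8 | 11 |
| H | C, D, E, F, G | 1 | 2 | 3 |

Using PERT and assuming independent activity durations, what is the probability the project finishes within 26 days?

te_A = (2 + 4·3 + 4)/6 = 18/6 = 3; σ²_A = ((4−2)/6)² = 0.111
te_B = (4 + 4·6 + 14)/6 = 42/6 = 7; σ²_B = ((14−4)/6)² = 2.778
te_C = (2 + 4·3 + 4)/6 = 18/6 = 3; σ²_C = ((4−2)/6)² = 0.111
te_D = (1 + 4·2 + 9)/6 = 18/6 = 3; σ²_D = ((9−1)/6)² = 1.778
te_E = (8 + 4·14 + 20)/6 = 84/6 = 14; σ²_E = ((20−8)/6)² = 4.000
te_F = (12 + 4·13 + 14)/6 = 78/6 = 13; σ²_F = ((14−12)/6)² = 0.111
te_G = (5 + 4·8 + 11)/6 = 48/6 = 8; σ²_G = ((11−5)/6)² = 1.000
te_H = (1 + 4·2 + 3)/6 = 12/6 = 2; σ²_H = ((3−1)/6)² = 0.111

Forward pass:
ES_A = 0; EF_A = 3
ES_B = 3; EF_B = 3+7 = 10
ES_C = 3; EF_C = 3+3 = 6
ES_D = 3; EF_D = 3+3 = 6
ES_E = 3; EF_E = 3+14 = 17
ES_F = 10; EF_F = 10+13 = 23
ES_G = 10; EF_G = 10+8 = 18
ES_H = max(EF_C=6, EF_D=6, EF_E=17, EF_F=23, EF_G=18) = 23; EF_H = 23+2 = 25
Expected project duration μ = 25 days. Critical path: A → B → F → H.

Variance along critical path = 0.111 + 2.778 + 0.111 + 0.111 = 3.111; σ = √3.111 = 1.764 days.
Z = (26 − 25) / 1.764 = 0.567
P(T ≤ 26) = Φ(0.567) ≈ 0.715

0.715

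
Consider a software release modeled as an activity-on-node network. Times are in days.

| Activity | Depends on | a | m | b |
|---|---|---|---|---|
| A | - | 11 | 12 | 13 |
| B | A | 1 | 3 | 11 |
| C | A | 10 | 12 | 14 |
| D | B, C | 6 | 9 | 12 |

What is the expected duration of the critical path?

33 days

te_A = (11 + 4·12 + 13)/6 = 72/6 = 12
te_B = (1 + 4·3 + 11)/6 = 24/6 = 4
te_C = (10 + 4·12 + 14)/6 = 72/6 = 12
te_D = (6 + 4·9 + 12)/6 = 54/6 = 9

Forward pass:
ES_A = 0; EF_A = 12
ES_B = 12; EF_B = 12+4 = 16
ES_C = 12; EF_C = 12+12 = 24
ES_D = max(EF_B=16, EF_C=24) = 24; EF_D = 24+9 = 33
Expected project duration μ = 33 days. Critical path: A → C → D.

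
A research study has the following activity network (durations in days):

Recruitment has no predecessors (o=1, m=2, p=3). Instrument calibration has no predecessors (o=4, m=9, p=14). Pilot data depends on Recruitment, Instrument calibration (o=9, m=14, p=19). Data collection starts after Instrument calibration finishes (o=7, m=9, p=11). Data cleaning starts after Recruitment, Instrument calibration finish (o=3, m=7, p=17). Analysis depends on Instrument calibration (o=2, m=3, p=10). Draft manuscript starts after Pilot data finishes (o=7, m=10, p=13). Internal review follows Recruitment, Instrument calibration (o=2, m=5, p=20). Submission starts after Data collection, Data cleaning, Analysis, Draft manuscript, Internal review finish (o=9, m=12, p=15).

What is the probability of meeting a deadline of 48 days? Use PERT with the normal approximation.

te_Recruitment = (1 + 4·2 + 3)/6 = 12/6 = 2; σ²_Recruitment = ((3−1)/6)² = 0.111
te_Instrument calibration = (4 + 4·9 + 14)/6 = 54/6 = 9; σ²_Instrument calibration = ((14−4)/6)² = 2.778
te_Pilot data = (9 + 4·14 + 19)/6 = 84/6 = 14; σ²_Pilot data = ((19−9)/6)² = 2.778
te_Data collection = (7 + 4·9 + 11)/6 = 54/6 = 9; σ²_Data collection = ((11−7)/6)² = 0.444
te_Data cleaning = (3 + 4·7 + 17)/6 = 48/6 = 8; σ²_Data cleaning = ((17−3)/6)² = 5.444
te_Analysis = (2 + 4·3 + 10)/6 = 24/6 = 4; σ²_Analysis = ((10−2)/6)² = 1.778
te_Draft manuscript = (7 + 4·10 + 13)/6 = 60/6 = 10; σ²_Draft manuscript = ((13−7)/6)² = 1.000
te_Internal review = (2 + 4·5 + 20)/6 = 42/6 = 7; σ²_Internal review = ((20−2)/6)² = 9.000
te_Submission = (9 + 4·12 + 15)/6 = 72/6 = 12; σ²_Submission = ((15−9)/6)² = 1.000

Forward pass:
ES_Recruitment = 0; EF_Recruitment = 2
ES_Instrument calibration = 0; EF_Instrument calibration = 9
ES_Pilot data = max(EF_Recruitment=2, EF_Instrument calibration=9) = 9; EF_Pilot data = 9+14 = 23
ES_Data collection = 9; EF_Data collection = 9+9 = 18
ES_Data cleaning = max(EF_Recruitment=2, EF_Instrument calibration=9) = 9; EF_Data cleaning = 9+8 = 17
ES_Analysis = 9; EF_Analysis = 9+4 = 13
ES_Draft manuscript = 23; EF_Draft manuscript = 23+10 = 33
ES_Internal review = max(EF_Recruitment=2, EF_Instrument calibration=9) = 9; EF_Internal review = 9+7 = 16
ES_Submission = max(EF_Data collection=18, EF_Data cleaning=17, EF_Analysis=13, EF_Draft manuscript=33, EF_Internal review=16) = 33; EF_Submission = 33+12 = 45
Expected project duration μ = 45 days. Critical path: Instrument calibration → Pilot data → Draft manuscript → Submission.

Variance along critical path = 2.778 + 2.778 + 1.000 + 1.000 = 7.556; σ = √7.556 = 2.749 days.
Z = (48 − 45) / 2.749 = 1.091
P(T ≤ 48) = Φ(1.091) ≈ 0.862

0.862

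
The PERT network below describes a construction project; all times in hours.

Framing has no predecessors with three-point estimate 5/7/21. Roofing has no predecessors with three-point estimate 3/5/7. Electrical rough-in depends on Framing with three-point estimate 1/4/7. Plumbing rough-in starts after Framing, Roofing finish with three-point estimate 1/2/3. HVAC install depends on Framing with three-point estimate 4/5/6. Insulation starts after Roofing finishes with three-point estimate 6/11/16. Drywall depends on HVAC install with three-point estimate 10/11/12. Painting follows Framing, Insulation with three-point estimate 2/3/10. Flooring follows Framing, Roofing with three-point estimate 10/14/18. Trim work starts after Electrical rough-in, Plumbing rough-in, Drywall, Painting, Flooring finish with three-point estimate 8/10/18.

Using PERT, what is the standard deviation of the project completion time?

te_Framing = (5 + 4·7 + 21)/6 = 54/6 = 9; σ²_Framing = ((21−5)/6)² = 7.111
te_Roofing = (3 + 4·5 + 7)/6 = 30/6 = 5; σ²_Roofing = ((7−3)/6)² = 0.444
te_Electrical rough-in = (1 + 4·4 + 7)/6 = 24/6 = 4; σ²_Electrical rough-in = ((7−1)/6)² = 1.000
te_Plumbing rough-in = (1 + 4·2 + 3)/6 = 12/6 = 2; σ²_Plumbing rough-in = ((3−1)/6)² = 0.111
te_HVAC install = (4 + 4·5 + 6)/6 = 30/6 = 5; σ²_HVAC install = ((6−4)/6)² = 0.111
te_Insulation = (6 + 4·11 + 16)/6 = 66/6 = 11; σ²_Insulation = ((16−6)/6)² = 2.778
te_Drywall = (10 + 4·11 + 12)/6 = 66/6 = 11; σ²_Drywall = ((12−10)/6)² = 0.111
te_Painting = (2 + 4·3 + 10)/6 = 24/6 = 4; σ²_Painting = ((10−2)/6)² = 1.778
te_Flooring = (10 + 4·14 + 18)/6 = 84/6 = 14; σ²_Flooring = ((18−10)/6)² = 1.778
te_Trim work = (8 + 4·10 + 18)/6 = 66/6 = 11; σ²_Trim work = ((18−8)/6)² = 2.778

Forward pass:
ES_Framing = 0; EF_Framing = 9
ES_Roofing = 0; EF_Roofing = 5
ES_Electrical rough-in = 9; EF_Electrical rough-in = 9+4 = 13
ES_Plumbing rough-in = max(EF_Framing=9, EF_Roofing=5) = 9; EF_Plumbing rough-in = 9+2 = 11
ES_HVAC install = 9; EF_HVAC install = 9+5 = 14
ES_Insulation = 5; EF_Insulation = 5+11 = 16
ES_Drywall = 14; EF_Drywall = 14+11 = 25
ES_Painting = max(EF_Framing=9, EF_Insulation=16) = 16; EF_Painting = 16+4 = 20
ES_Flooring = max(EF_Framing=9, EF_Roofing=5) = 9; EF_Flooring = 9+14 = 23
ES_Trim work = max(EF_Electrical rough-in=13, EF_Plumbing rough-in=11, EF_Drywall=25, EF_Painting=20, EF_Flooring=23) = 25; EF_Trim work = 25+11 = 36
Expected project duration μ = 36 hours. Critical path: Framing → HVAC install → Drywall → Trim work.

Variance along critical path = 7.111 + 0.111 + 0.111 + 2.778 = 10.111
σ = √10.111 = 3.180 hours

3.18 hours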